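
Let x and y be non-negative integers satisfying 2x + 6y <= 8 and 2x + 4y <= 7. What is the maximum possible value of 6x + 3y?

18

Relaxing integrality, the LP optimum is 21.00 at (x,y) = (3.5, 0), which is not an integer point.
(x,y)=(3,0) is feasible, giving 18.
(x,y)=(2,0) is feasible, giving 12.
The best lattice point is (3,0), giving 18.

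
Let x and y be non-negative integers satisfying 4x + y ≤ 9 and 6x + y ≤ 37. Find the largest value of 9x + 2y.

(x,y)=(2,1): 4·2+1·1=9≤9, 6·2+1·1=13≤37, objective 20.
(x,y)=(2,0): 4·2+1·0=8≤9, 6·2+1·0=12≤37, objective 18.
(x,y)=(1,2): 4·1+1·2=6≤9, 6·1+1·2=8≤37, objective 13.
No feasible integer point exceeds 20.

20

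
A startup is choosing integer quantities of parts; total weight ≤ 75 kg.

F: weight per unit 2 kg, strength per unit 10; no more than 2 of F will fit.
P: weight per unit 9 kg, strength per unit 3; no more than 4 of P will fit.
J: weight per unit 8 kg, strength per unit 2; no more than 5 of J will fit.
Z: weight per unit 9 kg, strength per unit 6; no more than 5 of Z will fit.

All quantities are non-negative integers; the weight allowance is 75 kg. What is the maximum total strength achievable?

58

This is a bounded integer knapsack.
F has the best ratio (10/2); taking only F gives at most 2×10 = 20 (stopped by the supply cap of 2).
Mixing does better — 2×F, 2×P, 1×J, and 5×Z: weight 75 ≤ 75, strength 2·10 + 2·3 + 1·2 + 5·6 = 58.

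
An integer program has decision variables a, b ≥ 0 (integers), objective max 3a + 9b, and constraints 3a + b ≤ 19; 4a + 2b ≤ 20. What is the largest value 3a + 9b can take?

(a,b)=(0,10): 3·0+1·10=10≤19, 4·0+2·10=20≤20, objective 90.
(a,b)=(0,9): 3·0+1·9=9≤19, 4·0+2·9=18≤20, objective 81.
No feasible integer point exceeds 90.

90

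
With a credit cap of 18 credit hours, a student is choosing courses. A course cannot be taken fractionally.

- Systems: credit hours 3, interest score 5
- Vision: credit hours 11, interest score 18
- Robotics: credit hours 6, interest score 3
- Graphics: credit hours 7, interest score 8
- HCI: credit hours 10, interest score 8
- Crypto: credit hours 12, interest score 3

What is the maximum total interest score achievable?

26

This is a 0-1 knapsack instance.
Allowing fractional choices, the relaxed optimum would be about 27.6, but courses are indivisible.
Vision + Robotics: credit hours 11 + 6 = 17 ≤ 18, interest score 18 + 3 = 21.
Systems + Vision: credit hours 3 + 11 = 14 ≤ 18, interest score 5 + 18 = 23.
Vision + Graphics: credit hours 11 + 7 = 18 ≤ 18, interest score 18 + 8 = 26.
Best is Vision and Graphics with total interest score 26.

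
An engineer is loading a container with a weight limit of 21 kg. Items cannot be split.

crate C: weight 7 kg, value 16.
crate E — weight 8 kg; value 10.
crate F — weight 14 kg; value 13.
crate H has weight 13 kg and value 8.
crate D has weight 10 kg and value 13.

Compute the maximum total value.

Treat it as a binary knapsack problem.
crate C + crate E: weight 7 + 8 = 15 ≤ 21, value 16 + 10 = 26.
crate C + crate F: weight 7 + 14 = 21 ≤ 21, value 16 + 13 = 29.
crate C + crate D: weight 7 + 10 = 17 ≤ 21, value 16 + 13 = 29.
The maximum value is 29; one optimal choice is crate C and crate D.

29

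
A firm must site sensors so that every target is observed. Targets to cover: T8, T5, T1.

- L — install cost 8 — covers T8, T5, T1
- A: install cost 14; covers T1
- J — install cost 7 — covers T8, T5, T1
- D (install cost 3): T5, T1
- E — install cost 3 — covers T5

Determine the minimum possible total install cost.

7

The greedy cost-per-new-target heuristic would pick D and J for 10, but a cheaper cover exists.
J alone covers T8, T5, T1 — every target.
Total install cost: 7.
No cover costs less than 7.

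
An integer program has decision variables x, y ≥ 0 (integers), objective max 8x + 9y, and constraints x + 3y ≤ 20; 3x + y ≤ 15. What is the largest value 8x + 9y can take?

70

Relaxing integrality, the LP optimum is 75.62 at (x,y) = (3.12, 5.62), which is not an integer point.
(x,y)=(2,6): 1·2+3·6=20≤20, 3·2+1·6=12≤15, objective 70.
(x,y)=(3,5): 1·3+3·5=18≤20, 3·3+1·5=14≤15, objective 69.
(x,y)=(1,6): 1·1+3·6=19≤20, 3·1+1·6=9≤15, objective 62.
The best lattice point is (2,6), giving 70.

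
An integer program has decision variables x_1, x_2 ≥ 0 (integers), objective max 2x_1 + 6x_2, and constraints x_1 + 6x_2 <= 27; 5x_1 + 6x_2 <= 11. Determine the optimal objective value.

8

(x_1,x_2)=(1,1): 1·1+6·1=7≤27, 5·1+6·1=11≤11, objective 8.
(x_1,x_2)=(0,1): 1·0+6·1=6≤27, 5·0+6·1=6≤11, objective 6.
(x_1,x_2)=(2,0): 1·2+6·0=2≤27, 5·2+6·0=10≤11, objective 4.
The best lattice point is (1,1), giving 8.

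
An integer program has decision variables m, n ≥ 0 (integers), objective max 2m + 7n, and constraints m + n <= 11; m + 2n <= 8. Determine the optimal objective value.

(m,n)=(0,4): 1·0+1·4=4≤11, 1·0+2·4=8≤8, objective 28.
(m,n)=(1,3): 1·1+1·3=4≤11, 1·1+2·3=7≤8, objective 23.
(m,n)=(0,3): 1·0+1·3=3≤11, 1·0+2·3=6≤8, objective 21.
The best lattice point is (0,4), giving 28.

28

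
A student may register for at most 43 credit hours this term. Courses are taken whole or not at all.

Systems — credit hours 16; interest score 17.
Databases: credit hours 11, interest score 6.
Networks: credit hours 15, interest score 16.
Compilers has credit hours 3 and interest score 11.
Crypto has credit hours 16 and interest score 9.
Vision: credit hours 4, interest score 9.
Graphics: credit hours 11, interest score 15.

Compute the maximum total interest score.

53

Allowing fractional choices, the relaxed optimum would be about 61.6, but courses are indivisible.
Systems + Compilers + Vision + Graphics: credit hours 16 + 3 + 4 + 11 = 34 ≤ 43, interest score 17 + 11 + 9 + 15 = 52.
Systems + Networks + Compilers + Vision: credit hours 16 + 15 + 3 + 4 = 38 ≤ 43, interest score 17 + 16 + 11 + 9 = 53.
Best is Systems, Networks, Compilers, and Vision with total interest score 53.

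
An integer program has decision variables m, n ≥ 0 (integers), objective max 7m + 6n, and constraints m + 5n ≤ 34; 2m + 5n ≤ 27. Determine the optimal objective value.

Relaxing integrality, the LP optimum is 94.50 at (m,n) = (13.5, 0), which is not an integer point.
(m,n)=(13,0): 1·13+5·0=13≤34, 2·13+5·0=26≤27, objective 91.
(m,n)=(12,0): 1·12+5·0=12≤34, 2·12+5·0=24≤27, objective 84.
The best lattice point is (13,0), giving 91.

91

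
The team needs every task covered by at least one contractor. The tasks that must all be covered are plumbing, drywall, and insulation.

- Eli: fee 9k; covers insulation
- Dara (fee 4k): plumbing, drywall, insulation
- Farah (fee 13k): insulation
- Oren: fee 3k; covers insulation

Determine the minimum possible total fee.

This is a weighted set-cover instance.
Dara alone covers plumbing, drywall, insulation — every task.
Total fee: 4.
No cover costs less than 4.

4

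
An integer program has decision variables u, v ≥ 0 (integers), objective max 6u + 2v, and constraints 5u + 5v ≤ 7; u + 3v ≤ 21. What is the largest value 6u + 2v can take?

6

The continuous relaxation peaks at (1.4, 0) with value 8.40; rounding to a feasible lattice point costs some objective.
(u,v)=(1,0): 5·1+5·0=5≤7, 1·1+3·0=1≤21, objective 6.
(u,v)=(0,1): 5·0+5·1=5≤7, 1·0+3·1=3≤21, objective 2.
(u,v)=(0,0): 5·0+5·0=0≤7, 1·0+3·0=0≤21, objective 0.
Maximum is 6 at (u,v)=(1,0).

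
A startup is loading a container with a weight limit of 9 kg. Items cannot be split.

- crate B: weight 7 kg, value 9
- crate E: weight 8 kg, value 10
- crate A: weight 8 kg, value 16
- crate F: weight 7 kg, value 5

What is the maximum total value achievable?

This is an integer program with binary decision variables.
Take crate A: weight 8 ≤ 9, value 16.
No other feasible combination does better.

16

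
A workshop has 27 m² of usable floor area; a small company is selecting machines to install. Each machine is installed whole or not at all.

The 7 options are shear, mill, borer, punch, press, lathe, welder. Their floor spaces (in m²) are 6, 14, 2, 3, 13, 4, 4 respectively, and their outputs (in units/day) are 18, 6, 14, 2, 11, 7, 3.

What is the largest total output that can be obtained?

shear + borer + press + welder: floor space 6 + 2 + 13 + 4 = 25 ≤ 27, output 18 + 14 + 11 + 3 = 46.
shear + borer + press + lathe: floor space 6 + 2 + 13 + 4 = 25 ≤ 27, output 18 + 14 + 11 + 7 = 50.
Best is shear, borer, press, and lathe with total output 50.

50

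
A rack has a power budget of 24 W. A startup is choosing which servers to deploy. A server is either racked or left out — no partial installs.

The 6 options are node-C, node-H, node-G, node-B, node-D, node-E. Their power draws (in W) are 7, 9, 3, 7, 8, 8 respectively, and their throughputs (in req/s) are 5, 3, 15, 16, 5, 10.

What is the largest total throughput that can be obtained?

Take node-G, node-B, and node-E: power draw 3 + 7 + 8 = 18 ≤ 24, throughput 15 + 16 + 10 = 41.
No other feasible combination does better.

41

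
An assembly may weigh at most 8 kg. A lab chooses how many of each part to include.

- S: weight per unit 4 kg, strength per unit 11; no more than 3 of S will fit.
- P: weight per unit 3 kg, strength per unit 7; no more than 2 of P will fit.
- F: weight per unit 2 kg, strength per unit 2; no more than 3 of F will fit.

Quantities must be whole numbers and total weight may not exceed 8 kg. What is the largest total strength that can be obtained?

22

1×S and 1×P: weight 7 ≤ 8, strength 1·11 + 1·7 = 18.
2×S: weight 8 ≤ 8, strength 2·11 = 22.
Best is 22.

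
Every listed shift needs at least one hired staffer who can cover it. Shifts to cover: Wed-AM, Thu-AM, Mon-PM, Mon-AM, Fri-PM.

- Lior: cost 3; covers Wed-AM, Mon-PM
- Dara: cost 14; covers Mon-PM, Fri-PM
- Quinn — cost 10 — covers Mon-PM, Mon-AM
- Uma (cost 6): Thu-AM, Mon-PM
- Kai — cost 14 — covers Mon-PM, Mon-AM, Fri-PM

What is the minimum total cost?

23

This is an integer covering problem.
Choose Lior, Uma, and Kai: together they cover Wed-AM, Thu-AM, Mon-PM, Mon-AM, Fri-PM — every shift.
Total cost: 3 + 6 + 14 = 23.
No cover costs less than 23.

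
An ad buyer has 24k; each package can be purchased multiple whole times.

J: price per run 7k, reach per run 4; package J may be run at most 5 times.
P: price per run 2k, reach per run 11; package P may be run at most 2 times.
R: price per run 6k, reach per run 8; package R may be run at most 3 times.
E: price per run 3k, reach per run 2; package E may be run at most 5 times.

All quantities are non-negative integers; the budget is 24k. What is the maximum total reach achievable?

46

This is a bounded integer knapsack.
Take 2×P and 3×R: price 22 ≤ 24, reach 2·11 + 3·8 = 46.
P has the best ratio (11/2) and is taken to its limit of 2; remaining capacity is filled optimally with the others.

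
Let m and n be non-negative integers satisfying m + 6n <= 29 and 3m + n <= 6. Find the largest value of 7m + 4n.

19

(m,n)=(1,3) is feasible, giving 19.
(m,n)=(0,4) is feasible, giving 16.
(m,n)=(1,2) is feasible, giving 15.
Maximum is 19 at (m,n)=(1,3).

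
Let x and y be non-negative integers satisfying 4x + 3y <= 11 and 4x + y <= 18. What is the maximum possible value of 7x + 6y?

Relaxing integrality, the LP optimum is 22.00 at (x,y) = (0, 3.67), which is not an integer point.
(x,y)=(2,1): 4·2+3·1=11≤11, 4·2+1·1=9≤18, objective 20.
(x,y)=(1,2): 4·1+3·2=10≤11, 4·1+1·2=6≤18, objective 19.
(x,y)=(0,3): 4·0+3·3=9≤11, 4·0+1·3=3≤18, objective 18.
No feasible integer point exceeds 20.

20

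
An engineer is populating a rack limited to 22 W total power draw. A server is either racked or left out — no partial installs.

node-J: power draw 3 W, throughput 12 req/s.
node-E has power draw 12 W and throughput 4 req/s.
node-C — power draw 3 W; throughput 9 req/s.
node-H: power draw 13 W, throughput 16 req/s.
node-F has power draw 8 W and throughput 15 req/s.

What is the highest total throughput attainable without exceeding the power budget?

Allowing fractional choices, the relaxed optimum would be about 45.8, but servers are indivisible.
node-J + node-C + node-F: power draw 3 + 3 + 8 = 14 ≤ 22, throughput 12 + 9 + 15 = 36.
node-J + node-C + node-H: power draw 3 + 3 + 13 = 19 ≤ 22, throughput 12 + 9 + 16 = 37.
node-H + node-F: power draw 13 + 8 = 21 ≤ 22, throughput 16 + 15 = 31.
Best is node-J, node-C, and node-H with total throughput 37.

37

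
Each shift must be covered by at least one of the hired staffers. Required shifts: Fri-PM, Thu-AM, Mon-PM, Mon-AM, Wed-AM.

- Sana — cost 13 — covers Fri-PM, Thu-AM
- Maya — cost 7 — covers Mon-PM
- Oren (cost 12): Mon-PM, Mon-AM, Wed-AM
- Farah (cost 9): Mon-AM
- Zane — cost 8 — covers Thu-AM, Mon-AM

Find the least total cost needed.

25

Choose Sana and Oren: together they cover Fri-PM, Thu-AM, Mon-PM, Mon-AM, Wed-AM — every shift.
Total cost: 13 + 12 = 25.
No cover costs less than 25.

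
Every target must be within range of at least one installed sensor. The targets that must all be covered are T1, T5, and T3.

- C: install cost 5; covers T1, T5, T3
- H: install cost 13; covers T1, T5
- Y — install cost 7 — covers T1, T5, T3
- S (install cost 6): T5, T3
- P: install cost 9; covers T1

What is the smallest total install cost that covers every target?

5

C alone covers T1, T5, T3 — every target.
Total install cost: 5.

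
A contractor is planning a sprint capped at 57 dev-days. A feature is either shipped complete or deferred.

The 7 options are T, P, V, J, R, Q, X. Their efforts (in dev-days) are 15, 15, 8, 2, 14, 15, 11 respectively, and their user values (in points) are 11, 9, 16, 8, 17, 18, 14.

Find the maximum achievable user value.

V + J + R + Q + X: effort 8 + 2 + 14 + 15 + 11 = 50 ≤ 57, user value 16 + 8 + 17 + 18 + 14 = 73.
T + V + J + R + Q: effort 15 + 8 + 2 + 14 + 15 = 54 ≤ 57, user value 11 + 16 + 8 + 17 + 18 = 70.
Best is V, J, R, Q, and X with total user value 73.

73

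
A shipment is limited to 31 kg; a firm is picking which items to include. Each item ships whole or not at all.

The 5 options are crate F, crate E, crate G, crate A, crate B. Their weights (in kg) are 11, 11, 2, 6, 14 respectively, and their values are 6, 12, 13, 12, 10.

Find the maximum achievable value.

43

Allowing fractional choices, the relaxed optimum would be about 45.6, but items are indivisible.
crate E + crate G + crate A: weight 11 + 2 + 6 = 19 ≤ 31, value 12 + 13 + 12 = 37.
crate G + crate A + crate B: weight 2 + 6 + 14 = 22 ≤ 31, value 13 + 12 + 10 = 35.
crate F + crate E + crate G + crate A: weight 11 + 11 + 2 + 6 = 30 ≤ 31, value 6 + 12 + 13 + 12 = 43.
Best is crate F, crate E, crate G, and crate A with total value 43.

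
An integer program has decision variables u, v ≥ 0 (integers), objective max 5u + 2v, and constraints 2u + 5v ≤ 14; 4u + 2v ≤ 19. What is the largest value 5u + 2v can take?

(u,v)=(4,1) is feasible, giving 22.
(u,v)=(4,0) is feasible, giving 20.
No feasible integer point exceeds 22.

22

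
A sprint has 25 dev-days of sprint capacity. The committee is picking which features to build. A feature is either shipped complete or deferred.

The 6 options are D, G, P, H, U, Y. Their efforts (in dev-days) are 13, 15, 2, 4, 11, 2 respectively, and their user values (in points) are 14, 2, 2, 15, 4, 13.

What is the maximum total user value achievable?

This is a 0-1 knapsack instance.
Take D, P, H, and Y: effort 13 + 2 + 4 + 2 = 21 ≤ 25, user value 14 + 2 + 15 + 13 = 44.
No other feasible combination does better.

44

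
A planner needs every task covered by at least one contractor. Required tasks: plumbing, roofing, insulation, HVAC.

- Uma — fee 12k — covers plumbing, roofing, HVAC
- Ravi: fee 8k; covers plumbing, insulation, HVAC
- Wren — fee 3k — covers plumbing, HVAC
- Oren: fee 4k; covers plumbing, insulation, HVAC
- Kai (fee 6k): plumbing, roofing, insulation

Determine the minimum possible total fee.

9

The greedy cost-per-new-task heuristic would pick Oren and Kai for 10, but a cheaper cover exists.
Choose Wren and Kai: together they cover plumbing, roofing, insulation, HVAC — every task.
Total fee: 3 + 6 = 9.
No cover costs less than 9.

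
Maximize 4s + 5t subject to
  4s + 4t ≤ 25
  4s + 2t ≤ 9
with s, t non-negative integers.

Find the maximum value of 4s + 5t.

20

Relaxing integrality, the LP optimum is 22.50 at (s,t) = (0, 4.5), which is not an integer point.
(s,t)=(0,4): 4·0+4·4=16≤25, 4·0+2·4=8≤9, objective 20.
(s,t)=(0,3): 4·0+4·3=12≤25, 4·0+2·3=6≤9, objective 15.
No feasible integer point exceeds 20.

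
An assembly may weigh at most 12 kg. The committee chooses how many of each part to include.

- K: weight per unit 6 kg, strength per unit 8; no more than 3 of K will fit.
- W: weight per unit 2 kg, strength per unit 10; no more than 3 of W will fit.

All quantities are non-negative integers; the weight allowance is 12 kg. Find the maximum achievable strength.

This is a bounded integer knapsack.
W has the best ratio (10/2); taking only W gives at most 3×10 = 30 (stopped by the supply cap of 3).
Mixing does better — 1×K and 3×W: weight 12 ≤ 12, strength 1·8 + 3·10 = 38.

38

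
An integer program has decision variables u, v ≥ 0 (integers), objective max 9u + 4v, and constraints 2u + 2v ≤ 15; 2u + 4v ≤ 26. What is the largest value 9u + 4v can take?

63

(u,v)=(7,0): 2·7+2·0=14≤15, 2·7+4·0=14≤26, objective 63.
(u,v)=(6,1): 2·6+2·1=14≤15, 2·6+4·1=16≤26, objective 58.
No feasible integer point exceeds 63.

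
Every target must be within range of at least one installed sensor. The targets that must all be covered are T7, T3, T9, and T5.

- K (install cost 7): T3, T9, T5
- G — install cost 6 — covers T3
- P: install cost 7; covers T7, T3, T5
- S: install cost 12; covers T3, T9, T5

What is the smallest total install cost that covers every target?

14

This is an integer covering problem.
Choose K and P: together they cover T7, T3, T9, T5 — every target.
Total install cost: 7 + 7 = 14.
No cover costs less than 14.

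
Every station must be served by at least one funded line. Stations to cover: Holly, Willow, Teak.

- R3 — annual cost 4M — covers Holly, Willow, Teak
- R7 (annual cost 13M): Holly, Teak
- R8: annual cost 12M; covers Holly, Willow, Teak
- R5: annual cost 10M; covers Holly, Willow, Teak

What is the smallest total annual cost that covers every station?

R3 alone covers Holly, Willow, Teak — every station.
Total annual cost: 4.

4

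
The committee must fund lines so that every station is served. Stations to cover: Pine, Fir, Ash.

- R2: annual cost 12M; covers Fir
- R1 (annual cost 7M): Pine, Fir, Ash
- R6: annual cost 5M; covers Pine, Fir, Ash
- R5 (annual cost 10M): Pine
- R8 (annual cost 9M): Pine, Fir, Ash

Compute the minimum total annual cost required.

R6 alone covers Pine, Fir, Ash — every station.
Total annual cost: 5.

5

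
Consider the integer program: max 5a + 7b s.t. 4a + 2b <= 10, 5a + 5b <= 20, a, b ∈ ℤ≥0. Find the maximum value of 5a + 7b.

(a,b)=(0,4) is feasible, giving 28.
(a,b)=(1,3) is feasible, giving 26.
(a,b)=(0,3) is feasible, giving 21.
No feasible integer point exceeds 28.

28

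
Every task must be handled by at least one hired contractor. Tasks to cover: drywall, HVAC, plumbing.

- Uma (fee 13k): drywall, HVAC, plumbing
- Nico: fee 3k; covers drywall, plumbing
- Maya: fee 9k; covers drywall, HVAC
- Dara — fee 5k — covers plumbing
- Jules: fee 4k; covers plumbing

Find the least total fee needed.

Choose Nico and Maya: together they cover drywall, HVAC, plumbing — every task.
Total fee: 3 + 9 = 12.
No cover costs less than 12.

12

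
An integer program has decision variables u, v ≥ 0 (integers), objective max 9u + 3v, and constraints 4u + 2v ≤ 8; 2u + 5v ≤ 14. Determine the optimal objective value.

18

(u,v)=(2,0): 4·2+2·0=8≤8, 2·2+5·0=4≤14, objective 18.
(u,v)=(1,1): 4·1+2·1=6≤8, 2·1+5·1=7≤14, objective 12.
(u,v)=(1,0): 4·1+2·0=4≤8, 2·1+5·0=2≤14, objective 9.
No feasible integer point exceeds 18.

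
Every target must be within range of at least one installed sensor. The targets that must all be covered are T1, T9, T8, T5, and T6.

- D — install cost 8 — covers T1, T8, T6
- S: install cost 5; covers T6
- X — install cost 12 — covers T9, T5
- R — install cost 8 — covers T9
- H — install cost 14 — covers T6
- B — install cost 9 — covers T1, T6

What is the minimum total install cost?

Choose D and X: together they cover T1, T9, T8, T5, T6 — every target.
Total install cost: 8 + 12 = 20.
No cover costs less than 20.

20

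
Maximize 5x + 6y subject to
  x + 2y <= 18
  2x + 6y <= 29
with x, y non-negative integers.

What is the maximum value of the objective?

(x,y)=(14,0): 1·14+2·0=14≤18, 2·14+6·0=28≤29, objective 70.
(x,y)=(13,0): 1·13+2·0=13≤18, 2·13+6·0=26≤29, objective 65.
No feasible integer point exceeds 70.

70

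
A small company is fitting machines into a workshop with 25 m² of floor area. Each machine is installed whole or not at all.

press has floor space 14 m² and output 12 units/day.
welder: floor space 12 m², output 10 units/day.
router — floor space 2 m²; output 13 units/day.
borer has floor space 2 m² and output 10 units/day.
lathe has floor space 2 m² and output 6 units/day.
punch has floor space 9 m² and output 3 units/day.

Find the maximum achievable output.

41

Treat it as a binary knapsack problem.
press + router + borer + lathe: floor space 14 + 2 + 2 + 2 = 20 ≤ 25, output 12 + 13 + 10 + 6 = 41.
welder + router + borer + lathe: floor space 12 + 2 + 2 + 2 = 18 ≤ 25, output 10 + 13 + 10 + 6 = 39.
Best is press, router, borer, and lathe with total output 41.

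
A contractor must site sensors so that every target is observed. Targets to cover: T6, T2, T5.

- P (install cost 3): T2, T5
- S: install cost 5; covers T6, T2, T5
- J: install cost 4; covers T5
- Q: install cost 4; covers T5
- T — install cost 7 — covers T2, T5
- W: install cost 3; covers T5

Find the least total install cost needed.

5

The greedy cost-per-new-target heuristic would pick P and S for 8, but a cheaper cover exists.
S alone covers T6, T2, T5 — every target.
Total install cost: 5.
No cover costs less than 5.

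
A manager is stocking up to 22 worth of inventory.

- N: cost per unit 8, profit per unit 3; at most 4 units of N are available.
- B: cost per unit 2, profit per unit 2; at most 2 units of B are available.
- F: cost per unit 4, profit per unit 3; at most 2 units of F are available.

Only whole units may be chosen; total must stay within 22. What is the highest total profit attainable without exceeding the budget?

13

B has the best ratio (2/2); taking only B gives at most 2×2 = 4 (stopped by the supply cap of 2).
Mixing does better — 1×N, 2×B, and 2×F: cost 20 ≤ 22, profit 1·3 + 2·2 + 2·3 = 13.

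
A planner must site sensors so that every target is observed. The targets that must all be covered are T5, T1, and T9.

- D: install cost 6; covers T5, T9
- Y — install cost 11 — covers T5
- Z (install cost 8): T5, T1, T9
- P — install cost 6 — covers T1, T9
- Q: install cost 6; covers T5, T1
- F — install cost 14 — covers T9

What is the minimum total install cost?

8

Z alone covers T5, T1, T9 — every target.
Total install cost: 8.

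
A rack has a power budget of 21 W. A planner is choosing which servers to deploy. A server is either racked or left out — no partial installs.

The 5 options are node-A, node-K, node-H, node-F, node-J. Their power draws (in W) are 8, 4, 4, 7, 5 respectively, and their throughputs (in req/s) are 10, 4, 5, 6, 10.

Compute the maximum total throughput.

29

node-A + node-K + node-H + node-J: power draw 8 + 4 + 4 + 5 = 21 ≤ 21, throughput 10 + 4 + 5 + 10 = 29.
node-A + node-F + node-J: power draw 8 + 7 + 5 = 20 ≤ 21, throughput 10 + 6 + 10 = 26.
Best is node-A, node-K, node-H, and node-J with total throughput 29.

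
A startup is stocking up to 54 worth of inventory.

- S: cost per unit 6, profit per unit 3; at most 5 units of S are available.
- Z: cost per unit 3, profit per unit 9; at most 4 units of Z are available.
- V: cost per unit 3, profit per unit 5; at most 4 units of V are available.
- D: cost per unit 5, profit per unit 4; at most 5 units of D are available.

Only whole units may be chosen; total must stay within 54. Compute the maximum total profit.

76

Z has the best ratio (9/3); taking only Z gives at most 4×9 = 36 (stopped by the supply cap of 4).
Mixing does better — 4×Z, 4×V, and 5×D: cost 49 ≤ 54, profit 4·9 + 4·5 + 5·4 = 76.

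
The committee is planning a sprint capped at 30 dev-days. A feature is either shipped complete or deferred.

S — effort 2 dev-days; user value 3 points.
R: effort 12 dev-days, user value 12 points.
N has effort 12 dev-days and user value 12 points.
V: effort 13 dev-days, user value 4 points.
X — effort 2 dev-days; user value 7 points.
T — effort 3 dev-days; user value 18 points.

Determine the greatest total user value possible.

Take R, N, X, and T: effort 12 + 12 + 2 + 3 = 29 ≤ 30, user value 12 + 12 + 7 + 18 = 49.
No other feasible combination does better.

49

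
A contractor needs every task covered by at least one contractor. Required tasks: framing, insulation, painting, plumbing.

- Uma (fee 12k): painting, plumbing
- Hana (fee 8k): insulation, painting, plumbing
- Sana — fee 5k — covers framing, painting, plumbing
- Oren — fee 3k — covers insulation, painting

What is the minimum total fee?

This is a weighted set-cover instance.
Choose Sana and Oren: together they cover framing, insulation, painting, plumbing — every task.
Total fee: 5 + 3 = 8.
No cover costs less than 8.

8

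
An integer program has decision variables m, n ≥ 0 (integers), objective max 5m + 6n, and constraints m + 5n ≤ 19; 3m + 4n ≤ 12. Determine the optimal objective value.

(m,n)=(4,0): 1·4+5·0=4≤19, 3·4+4·0=12≤12, objective 20.
(m,n)=(3,0): 1·3+5·0=3≤19, 3·3+4·0=9≤12, objective 15.
Maximum is 20 at (m,n)=(4,0).

20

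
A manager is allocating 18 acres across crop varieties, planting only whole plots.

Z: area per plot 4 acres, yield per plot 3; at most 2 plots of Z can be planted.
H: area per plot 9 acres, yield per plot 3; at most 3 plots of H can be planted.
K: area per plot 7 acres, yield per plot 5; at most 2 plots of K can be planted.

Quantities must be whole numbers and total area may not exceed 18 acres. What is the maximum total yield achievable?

Z has the best ratio (3/4); taking only Z gives at most 2×3 = 6 (stopped by the supply cap of 2).
Mixing does better — 1×Z and 2×K: area 18 ≤ 18, yield 1·3 + 2·5 = 13.

13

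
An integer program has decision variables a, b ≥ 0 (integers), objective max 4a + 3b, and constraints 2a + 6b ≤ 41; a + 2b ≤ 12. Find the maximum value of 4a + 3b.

(a,b)=(12,0): 2·12+6·0=24≤41, 1·12+2·0=12≤12, objective 48.
(a,b)=(11,0): 2·11+6·0=22≤41, 1·11+2·0=11≤12, objective 44.
No feasible integer point exceeds 48.

48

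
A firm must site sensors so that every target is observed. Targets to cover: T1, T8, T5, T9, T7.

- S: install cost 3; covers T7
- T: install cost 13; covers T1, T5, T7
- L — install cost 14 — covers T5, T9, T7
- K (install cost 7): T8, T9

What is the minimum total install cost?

The greedy cost-per-new-target heuristic would pick S, K, and T for 23, but a cheaper cover exists.
Choose T and K: together they cover T1, T8, T5, T9, T7 — every target.
Total install cost: 13 + 7 = 20.
No cover costs less than 20.

20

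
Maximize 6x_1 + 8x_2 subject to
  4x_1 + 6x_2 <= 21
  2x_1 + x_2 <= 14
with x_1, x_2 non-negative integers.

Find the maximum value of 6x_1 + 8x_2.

30

The continuous relaxation peaks at (5.25, 0) with value 31.50; rounding to a feasible lattice point costs some objective.
(x_1,x_2)=(5,0): 4·5+6·0=20≤21, 2·5+1·0=10≤14, objective 30.
(x_1,x_2)=(4,0): 4·4+6·0=16≤21, 2·4+1·0=8≤14, objective 24.
No feasible integer point exceeds 30.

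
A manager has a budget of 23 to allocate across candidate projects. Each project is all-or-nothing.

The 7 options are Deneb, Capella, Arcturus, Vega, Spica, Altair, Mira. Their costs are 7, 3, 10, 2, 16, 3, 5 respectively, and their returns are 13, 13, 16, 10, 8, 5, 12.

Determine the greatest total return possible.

56

Capella + Arcturus + Vega + Altair + Mira: cost 3 + 10 + 2 + 3 + 5 = 23 ≤ 23, return 13 + 16 + 10 + 5 + 12 = 56.
Deneb + Capella + Arcturus + Vega: cost 7 + 3 + 10 + 2 = 22 ≤ 23, return 13 + 13 + 16 + 10 = 52.
Deneb + Capella + Vega + Altair + Mira: cost 7 + 3 + 2 + 3 + 5 = 20 ≤ 23, return 13 + 13 + 10 + 5 + 12 = 53.
Best is Capella, Arcturus, Vega, Altair, and Mira with total return 56.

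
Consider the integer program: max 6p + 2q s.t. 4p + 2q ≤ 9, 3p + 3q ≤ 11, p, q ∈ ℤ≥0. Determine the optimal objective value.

Relaxing integrality, the LP optimum is 13.50 at (p,q) = (2.25, 0), which is not an integer point.
(p,q)=(2,0): 4·2+2·0=8≤9, 3·2+3·0=6≤11, objective 12.
(p,q)=(1,1): 4·1+2·1=6≤9, 3·1+3·1=6≤11, objective 8.
(p,q)=(1,0): 4·1+2·0=4≤9, 3·1+3·0=3≤11, objective 6.
The best lattice point is (2,0), giving 12.

12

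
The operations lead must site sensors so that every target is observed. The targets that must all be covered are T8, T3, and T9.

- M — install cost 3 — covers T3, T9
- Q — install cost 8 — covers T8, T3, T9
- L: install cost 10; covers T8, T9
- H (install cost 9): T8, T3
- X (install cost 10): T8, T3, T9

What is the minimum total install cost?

8

The greedy cost-per-new-target heuristic would pick M and Q for 11, but a cheaper cover exists.
Q alone covers T8, T3, T9 — every target.
Total install cost: 8.
No cover costs less than 8.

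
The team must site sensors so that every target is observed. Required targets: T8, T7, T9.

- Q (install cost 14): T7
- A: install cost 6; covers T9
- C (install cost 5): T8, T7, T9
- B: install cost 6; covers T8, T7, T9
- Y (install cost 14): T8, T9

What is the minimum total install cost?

5

C alone covers T8, T7, T9 — every target.
Total install cost: 5.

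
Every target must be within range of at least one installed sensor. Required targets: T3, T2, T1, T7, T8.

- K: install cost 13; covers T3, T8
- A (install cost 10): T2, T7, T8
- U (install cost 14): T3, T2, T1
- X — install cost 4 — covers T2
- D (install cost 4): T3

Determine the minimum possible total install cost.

Choose A and U: together they cover T3, T2, T1, T7, T8 — every target.
Total install cost: 10 + 14 = 24.

24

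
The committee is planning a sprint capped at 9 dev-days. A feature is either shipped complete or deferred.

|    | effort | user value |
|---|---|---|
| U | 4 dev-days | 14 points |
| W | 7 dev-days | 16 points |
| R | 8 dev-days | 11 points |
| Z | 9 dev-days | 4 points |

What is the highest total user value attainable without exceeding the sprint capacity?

This is an integer program with binary decision variables.
Allowing fractional choices, the relaxed optimum would be about 25.4, but features are indivisible.
R: effort 8 ≤ 9, user value 11.
W: effort 7 ≤ 9, user value 16.
U: effort 4 ≤ 9, user value 14.
Best is W with total user value 16.

16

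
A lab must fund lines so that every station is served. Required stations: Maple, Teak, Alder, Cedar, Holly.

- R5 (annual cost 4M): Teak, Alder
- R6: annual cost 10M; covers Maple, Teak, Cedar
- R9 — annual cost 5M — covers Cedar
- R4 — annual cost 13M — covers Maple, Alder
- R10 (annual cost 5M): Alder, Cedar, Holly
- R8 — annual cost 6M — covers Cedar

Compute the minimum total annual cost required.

15

This is a weighted set-cover instance.
The greedy cost-per-new-station heuristic would pick R10, R5, and R6 for 19, but a cheaper cover exists.
Choose R6 and R10: together they cover Maple, Teak, Alder, Cedar, Holly — every station.
Total annual cost: 10 + 5 = 15.
No cover costs less than 15.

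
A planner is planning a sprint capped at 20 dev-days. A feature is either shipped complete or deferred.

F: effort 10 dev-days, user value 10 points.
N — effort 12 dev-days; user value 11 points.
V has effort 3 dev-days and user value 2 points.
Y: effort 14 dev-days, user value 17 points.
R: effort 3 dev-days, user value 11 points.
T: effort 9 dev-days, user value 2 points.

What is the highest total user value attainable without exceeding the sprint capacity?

30

V + Y + R: effort 3 + 14 + 3 = 20 ≤ 20, user value 2 + 17 + 11 = 30.
N + V + R: effort 12 + 3 + 3 = 18 ≤ 20, user value 11 + 2 + 11 = 24.
Y + R: effort 14 + 3 = 17 ≤ 20, user value 17 + 11 = 28.
Best is V, Y, and R with total user value 30.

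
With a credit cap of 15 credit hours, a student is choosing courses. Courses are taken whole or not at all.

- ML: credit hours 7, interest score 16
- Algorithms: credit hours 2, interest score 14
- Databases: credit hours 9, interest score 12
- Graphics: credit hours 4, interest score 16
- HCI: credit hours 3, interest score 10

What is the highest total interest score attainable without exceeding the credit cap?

Algorithms + Databases + Graphics: credit hours 2 + 9 + 4 = 15 ≤ 15, interest score 14 + 12 + 16 = 42.
ML + Algorithms + Graphics: credit hours 7 + 2 + 4 = 13 ≤ 15, interest score 16 + 14 + 16 = 46.
ML + Graphics + HCI: credit hours 7 + 4 + 3 = 14 ≤ 15, interest score 16 + 16 + 10 = 42.
Best is ML, Algorithms, and Graphics with total interest score 46.

46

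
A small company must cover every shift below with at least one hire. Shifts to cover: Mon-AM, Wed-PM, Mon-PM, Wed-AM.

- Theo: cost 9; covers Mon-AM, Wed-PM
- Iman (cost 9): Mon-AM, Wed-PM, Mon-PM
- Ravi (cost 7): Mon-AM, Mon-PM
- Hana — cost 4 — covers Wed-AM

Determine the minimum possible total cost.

13

Choose Iman and Hana: together they cover Mon-AM, Wed-PM, Mon-PM, Wed-AM — every shift.
Total cost: 9 + 4 = 13.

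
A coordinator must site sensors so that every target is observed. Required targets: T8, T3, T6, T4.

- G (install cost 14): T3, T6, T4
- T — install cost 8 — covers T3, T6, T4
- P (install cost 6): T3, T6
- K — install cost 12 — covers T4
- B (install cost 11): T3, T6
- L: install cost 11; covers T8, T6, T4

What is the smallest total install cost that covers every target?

17

The greedy cost-per-new-target heuristic would pick T and L for 19, but a cheaper cover exists.
Choose P and L: together they cover T8, T3, T6, T4 — every target.
Total install cost: 6 + 11 = 17.
No cover costs less than 17.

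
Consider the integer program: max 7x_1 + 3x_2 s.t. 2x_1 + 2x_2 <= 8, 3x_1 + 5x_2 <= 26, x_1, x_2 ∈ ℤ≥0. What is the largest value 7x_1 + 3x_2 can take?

28

(x_1,x_2)=(4,0): 2·4+2·0=8≤8, 3·4+5·0=12≤26, objective 28.
(x_1,x_2)=(3,1): 2·3+2·1=8≤8, 3·3+5·1=14≤26, objective 24.
No feasible integer point exceeds 28.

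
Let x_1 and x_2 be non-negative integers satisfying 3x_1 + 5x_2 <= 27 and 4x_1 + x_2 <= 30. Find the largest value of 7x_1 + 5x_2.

54

Relaxing integrality, the LP optimum is 55.94 at (x_1,x_2) = (7.24, 1.06), which is not an integer point.
(x_1,x_2)=(7,1): 3·7+5·1=26≤27, 4·7+1·1=29≤30, objective 54.
(x_1,x_2)=(7,0): 3·7+5·0=21≤27, 4·7+1·0=28≤30, objective 49.
The best lattice point is (7,1), giving 54.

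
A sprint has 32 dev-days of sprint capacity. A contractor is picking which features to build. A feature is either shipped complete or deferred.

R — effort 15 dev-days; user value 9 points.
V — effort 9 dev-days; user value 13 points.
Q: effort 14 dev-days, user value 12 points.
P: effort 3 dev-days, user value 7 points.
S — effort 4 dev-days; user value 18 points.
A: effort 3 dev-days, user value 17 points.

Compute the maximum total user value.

Allowing fractional choices, the relaxed optimum would be about 66.1, but features are indivisible.
R + V + S + A: effort 15 + 9 + 4 + 3 = 31 ≤ 32, user value 9 + 13 + 18 + 17 = 57.
V + Q + S + A: effort 9 + 14 + 4 + 3 = 30 ≤ 32, user value 13 + 12 + 18 + 17 = 60.
V + P + S + A: effort 9 + 3 + 4 + 3 = 19 ≤ 32, user value 13 + 7 + 18 + 17 = 55.
Best is V, Q, S, and A with total user value 60.

60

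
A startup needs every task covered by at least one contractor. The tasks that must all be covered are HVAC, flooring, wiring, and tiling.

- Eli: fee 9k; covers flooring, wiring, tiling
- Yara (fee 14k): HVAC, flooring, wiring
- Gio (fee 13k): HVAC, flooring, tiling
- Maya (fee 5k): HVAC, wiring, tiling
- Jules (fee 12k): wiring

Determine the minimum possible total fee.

14

This is a weighted set-cover instance.
Choose Eli and Maya: together they cover HVAC, flooring, wiring, tiling — every task.
Total fee: 9 + 5 = 14.
No cover costs less than 14.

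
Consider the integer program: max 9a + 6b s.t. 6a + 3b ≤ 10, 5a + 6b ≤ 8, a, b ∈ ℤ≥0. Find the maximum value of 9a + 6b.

(a,b)=(1,0) is feasible, giving 9.
(a,b)=(0,1) is feasible, giving 6.
(a,b)=(0,0) is feasible, giving 0.
The best lattice point is (1,0), giving 9.

9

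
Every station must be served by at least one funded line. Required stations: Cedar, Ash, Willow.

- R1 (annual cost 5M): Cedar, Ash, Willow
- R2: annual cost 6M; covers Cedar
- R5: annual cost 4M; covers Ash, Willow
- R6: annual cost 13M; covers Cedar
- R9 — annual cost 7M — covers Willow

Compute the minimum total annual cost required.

R1 alone covers Cedar, Ash, Willow — every station.
Total annual cost: 5.
No cover costs less than 5.

5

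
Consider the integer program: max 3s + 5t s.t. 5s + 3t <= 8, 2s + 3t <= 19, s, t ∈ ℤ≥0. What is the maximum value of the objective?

(s,t)=(0,2): 5·0+3·2=6≤8, 2·0+3·2=6≤19, objective 10.
(s,t)=(1,1): 5·1+3·1=8≤8, 2·1+3·1=5≤19, objective 8.
The best lattice point is (0,2), giving 10.

10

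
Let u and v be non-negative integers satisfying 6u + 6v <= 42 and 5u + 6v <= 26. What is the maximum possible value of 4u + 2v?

The continuous relaxation peaks at (5.2, 0) with value 20.80; rounding to a feasible lattice point costs some objective.
(u,v)=(5,0) is feasible, giving 20.
(u,v)=(4,1) is feasible, giving 18.
(u,v)=(4,0) is feasible, giving 16.
The best lattice point is (5,0), giving 20.

20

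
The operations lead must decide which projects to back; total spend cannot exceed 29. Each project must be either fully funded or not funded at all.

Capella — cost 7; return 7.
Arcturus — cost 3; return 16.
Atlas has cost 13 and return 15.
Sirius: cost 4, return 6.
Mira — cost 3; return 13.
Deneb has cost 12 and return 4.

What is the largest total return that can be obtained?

51

Arcturus + Atlas + Sirius + Mira: cost 3 + 13 + 4 + 3 = 23 ≤ 29, return 16 + 15 + 6 + 13 = 50.
Capella + Arcturus + Atlas + Mira: cost 7 + 3 + 13 + 3 = 26 ≤ 29, return 7 + 16 + 15 + 13 = 51.
Best is Capella, Arcturus, Atlas, and Mira with total return 51.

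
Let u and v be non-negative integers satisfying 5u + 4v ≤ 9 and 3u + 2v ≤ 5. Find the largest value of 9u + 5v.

The continuous relaxation peaks at (1.67, 0) with value 15.00; rounding to a feasible lattice point costs some objective.
(u,v)=(1,1) is feasible, giving 14.
(u,v)=(0,2) is feasible, giving 10.
(u,v)=(1,0) is feasible, giving 9.
The best lattice point is (1,1), giving 14.

14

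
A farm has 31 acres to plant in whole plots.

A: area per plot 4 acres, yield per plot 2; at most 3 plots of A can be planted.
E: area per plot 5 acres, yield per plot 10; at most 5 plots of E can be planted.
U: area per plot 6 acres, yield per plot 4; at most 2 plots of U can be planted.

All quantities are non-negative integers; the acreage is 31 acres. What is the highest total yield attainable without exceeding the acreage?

This is a bounded integer knapsack.
E has the best ratio (10/5); taking only E gives at most 5×10 = 50 (stopped by the supply cap of 5).
Mixing does better — 5×E and 1×U: area 31 ≤ 31, yield 5·10 + 1·4 = 54.

54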